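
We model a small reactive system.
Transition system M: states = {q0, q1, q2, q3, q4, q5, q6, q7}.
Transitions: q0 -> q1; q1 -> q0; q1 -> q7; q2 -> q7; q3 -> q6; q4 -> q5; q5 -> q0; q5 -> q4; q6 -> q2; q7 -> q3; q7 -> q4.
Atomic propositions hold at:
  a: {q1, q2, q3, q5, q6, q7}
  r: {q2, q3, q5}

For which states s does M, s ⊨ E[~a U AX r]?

{q4, q6}

Sat(~a) = {q0, q4}
Sat(AX r) = {s : every successor in {q2, q3, q5}} = {q4, q6}
E[~a U AX r]: least fixpoint, start Z0 = Sat(AX r) = {q4, q6}, add states in Sat(~a) with some successor in Z. Already a fixed point.
Sat(E[~a U AX r]) = {q4, q6}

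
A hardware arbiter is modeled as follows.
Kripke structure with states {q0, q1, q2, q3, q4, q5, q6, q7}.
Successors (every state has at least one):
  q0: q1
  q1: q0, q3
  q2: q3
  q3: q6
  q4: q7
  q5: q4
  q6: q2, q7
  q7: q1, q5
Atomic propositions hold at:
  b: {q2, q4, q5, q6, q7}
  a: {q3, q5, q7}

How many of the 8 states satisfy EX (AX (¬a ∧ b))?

Sat(¬a) = {q0, q1, q2, q4, q6}
Sat(¬a ∧ b) = {q2, q4, q6}
Sat(AX (¬a ∧ b)) = {s : every successor in {q2, q4, q6}} = {q3, q5}
Sat(EX (AX (¬a ∧ b))) = {s : some successor in {q3, q5}} = {q1, q2, q7}
|Sat(EX (AX (¬a ∧ b)))| = |{q1, q2, q7}| = 3.

3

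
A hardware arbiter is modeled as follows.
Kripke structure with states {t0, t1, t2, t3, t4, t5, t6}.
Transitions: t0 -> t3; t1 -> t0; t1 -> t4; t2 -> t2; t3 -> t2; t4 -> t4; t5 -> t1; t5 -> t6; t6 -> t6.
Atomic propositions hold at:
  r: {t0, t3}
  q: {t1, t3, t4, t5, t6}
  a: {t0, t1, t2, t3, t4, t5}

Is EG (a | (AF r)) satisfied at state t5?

AF r: least fixpoint, start Z0 = {t0, t3}, add states with every successor in Z. Already a fixed point.
Sat(AF r) = {t0, t3}
Sat(a | (AF r)) = {t0, t1, t2, t3, t4, t5}
EG (a | (AF r)): greatest fixpoint, start Z0 = {t0, t1, t2, t3, t4, t5}, keep only states in Sat with some successor in Z. Already a fixed point.
Sat(EG (a | (AF r))) = {t0, t1, t2, t3, t4, t5}
t5 ∈ Sat(EG (a | (AF r))) = {t0, t1, t2, t3, t4, t5}, so the formula holds at t5.

Yes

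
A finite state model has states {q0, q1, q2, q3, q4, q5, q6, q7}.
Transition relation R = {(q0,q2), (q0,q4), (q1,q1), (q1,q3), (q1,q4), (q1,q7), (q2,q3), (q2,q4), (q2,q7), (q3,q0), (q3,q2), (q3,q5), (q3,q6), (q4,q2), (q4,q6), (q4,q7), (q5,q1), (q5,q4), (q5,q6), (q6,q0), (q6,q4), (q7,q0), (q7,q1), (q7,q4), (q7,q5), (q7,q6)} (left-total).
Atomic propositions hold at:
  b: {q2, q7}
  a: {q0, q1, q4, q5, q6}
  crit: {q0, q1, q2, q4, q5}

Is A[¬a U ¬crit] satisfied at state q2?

Sat(¬a) = {q2, q3, q7}
Sat(¬crit) = {q3, q6, q7}
A[¬a U ¬crit]: least fixpoint, start Z0 = Sat(¬crit) = {q3, q6, q7}, add states in Sat(¬a) with every successor in Z. Already a fixed point.
Sat(A[¬a U ¬crit]) = {q3, q6, q7}
q2 ∉ Sat(A[¬a U ¬crit]) = {q3, q6, q7}, so the formula does not hold at q2.

No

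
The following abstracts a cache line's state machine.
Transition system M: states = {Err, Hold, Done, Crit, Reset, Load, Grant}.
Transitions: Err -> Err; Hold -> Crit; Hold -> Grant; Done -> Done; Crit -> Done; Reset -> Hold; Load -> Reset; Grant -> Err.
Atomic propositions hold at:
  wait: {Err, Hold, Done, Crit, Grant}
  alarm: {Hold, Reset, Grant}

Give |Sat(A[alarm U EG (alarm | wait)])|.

6

Sat(alarm | wait) = {Err, Hold, Done, Crit, Reset, Grant}
EG (alarm | wait): greatest fixpoint, start Z0 = {Err, Hold, Done, Crit, Reset, Grant}, keep only states in Sat with some successor in Z. Already a fixed point.
Sat(EG (alarm | wait)) = {Err, Hold, Done, Crit, Reset, Grant}
A[alarm U EG (alarm | wait)]: least fixpoint, start Z0 = Sat(EG (alarm | wait)) = {Err, Hold, Done, Crit, Reset, Grant}, add states in Sat(alarm) with every successor in Z. Already a fixed point.
Sat(A[alarm U EG (alarm | wait)]) = {Err, Hold, Done, Crit, Reset, Grant}
|Sat(A[alarm U EG (alarm | wait)])| = |{Err, Hold, Done, Crit, Reset, Grant}| = 6.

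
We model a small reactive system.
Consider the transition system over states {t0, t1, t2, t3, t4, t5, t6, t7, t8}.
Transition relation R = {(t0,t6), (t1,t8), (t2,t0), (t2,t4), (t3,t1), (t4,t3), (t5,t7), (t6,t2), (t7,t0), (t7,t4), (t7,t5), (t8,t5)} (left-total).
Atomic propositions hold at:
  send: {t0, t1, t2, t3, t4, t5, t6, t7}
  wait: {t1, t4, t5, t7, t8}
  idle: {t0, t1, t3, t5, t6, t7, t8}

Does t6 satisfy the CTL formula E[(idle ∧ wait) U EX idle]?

No

Sat(idle ∧ wait) = {t1, t5, t7, t8}
Sat(EX idle) = {s : some successor in {t0, t1, t3, t5, t6, t7, t8}} = {t0, t1, t2, t3, t4, t5, t7, t8}
E[(idle ∧ wait) U EX idle]: least fixpoint, start Z0 = Sat(EX idle) = {t0, t1, t2, t3, t4, t5, t7, t8}, add states in Sat(idle ∧ wait) with some successor in Z. Already a fixed point.
Sat(E[(idle ∧ wait) U EX idle]) = {t0, t1, t2, t3, t4, t5, t7, t8}
t6 ∉ Sat(E[(idle ∧ wait) U EX idle]) = {t0, t1, t2, t3, t4, t5, t7, t8}, so the formula does not hold at t6.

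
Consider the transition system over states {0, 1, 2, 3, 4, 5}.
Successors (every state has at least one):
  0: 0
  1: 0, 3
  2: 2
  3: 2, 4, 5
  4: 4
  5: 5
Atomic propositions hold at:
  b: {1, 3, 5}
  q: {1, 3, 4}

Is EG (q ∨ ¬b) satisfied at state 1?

Sat(¬b) = {0, 2, 4}
Sat(q ∨ ¬b) = {0, 1, 2, 3, 4}
EG (q ∨ ¬b): greatest fixpoint, start Z0 = {0, 1, 2, 3, 4}, keep only states in Sat with some successor in Z. Already a fixed point.
Sat(EG (q ∨ ¬b)) = {0, 1, 2, 3, 4}
1 ∈ Sat(EG (q ∨ ¬b)) = {0, 1, 2, 3, 4}, so the formula holds at 1.

Yes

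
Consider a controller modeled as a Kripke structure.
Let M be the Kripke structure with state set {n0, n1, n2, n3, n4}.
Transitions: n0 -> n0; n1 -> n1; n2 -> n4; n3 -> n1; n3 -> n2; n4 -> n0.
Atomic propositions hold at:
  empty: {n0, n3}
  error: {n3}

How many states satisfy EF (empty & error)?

1

Sat(empty & error) = {n3}
EF (empty & error): least fixpoint, start Z0 = {n3}, add states with some successor in Z. Already a fixed point.
Sat(EF (empty & error)) = {n3}
|Sat(EF (empty & error))| = |{n3}| = 1.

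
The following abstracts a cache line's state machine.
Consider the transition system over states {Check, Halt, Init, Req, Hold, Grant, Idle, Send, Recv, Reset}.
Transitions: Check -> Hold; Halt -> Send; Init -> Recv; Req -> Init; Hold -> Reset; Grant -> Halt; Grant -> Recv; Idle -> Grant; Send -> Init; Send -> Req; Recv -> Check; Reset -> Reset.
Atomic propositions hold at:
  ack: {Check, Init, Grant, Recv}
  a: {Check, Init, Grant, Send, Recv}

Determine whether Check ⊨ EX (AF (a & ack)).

Sat(a & ack) = {Check, Init, Grant, Recv}
AF (a & ack): least fixpoint, start Z0 = {Check, Init, Grant, Recv}, add states with every successor in Z. Z1 = {Check, Init, Req, Grant, Idle, Recv}; Z2 = {Check, Init, Req, Grant, Idle, Send, Recv}; Z3 = {Check, Halt, Init, Req, Grant, Idle, Send, Recv}; fixed.
Sat(AF (a & ack)) = {Check, Halt, Init, Req, Grant, Idle, Send, Recv}
Sat(EX (AF (a & ack))) = {s : some successor in {Check, Halt, Init, Req, Grant, Idle, Send, Recv}} = {Halt, Init, Req, Grant, Idle, Send, Recv}
Check ∉ Sat(EX (AF (a & ack))) = {Halt, Init, Req, Grant, Idle, Send, Recv}, so the formula does not hold at Check.

No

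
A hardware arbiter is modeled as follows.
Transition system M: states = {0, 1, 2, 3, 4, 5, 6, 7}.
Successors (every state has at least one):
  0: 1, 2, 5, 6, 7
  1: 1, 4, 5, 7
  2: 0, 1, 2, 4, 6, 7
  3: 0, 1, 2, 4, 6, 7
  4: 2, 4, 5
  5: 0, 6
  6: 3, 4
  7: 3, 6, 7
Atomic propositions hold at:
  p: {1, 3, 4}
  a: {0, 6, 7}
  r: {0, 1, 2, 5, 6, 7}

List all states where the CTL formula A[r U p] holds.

A[r U p]: least fixpoint, start Z0 = Sat(p) = {1, 3, 4}, add states in Sat(r) with every successor in Z. Z1 = {1, 3, 4, 6}; fixed.
Sat(A[r U p]) = {1, 3, 4, 6}

{1, 3, 4, 6}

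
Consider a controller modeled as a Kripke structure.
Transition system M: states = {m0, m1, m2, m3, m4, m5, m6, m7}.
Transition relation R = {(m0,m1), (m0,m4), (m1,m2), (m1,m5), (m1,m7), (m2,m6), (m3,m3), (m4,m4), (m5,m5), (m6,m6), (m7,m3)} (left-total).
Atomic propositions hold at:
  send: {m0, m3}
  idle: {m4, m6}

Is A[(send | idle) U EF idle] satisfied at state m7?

Sat(send | idle) = {m0, m3, m4, m6}
EF idle: least fixpoint, start Z0 = {m4, m6}, add states with some successor in Z. Z1 = {m0, m2, m4, m6}; Z2 = {m0, m1, m2, m4, m6}; fixed.
Sat(EF idle) = {m0, m1, m2, m4, m6}
A[(send | idle) U EF idle]: least fixpoint, start Z0 = Sat(EF idle) = {m0, m1, m2, m4, m6}, add states in Sat(send | idle) with every successor in Z. Already a fixed point.
Sat(A[(send | idle) U EF idle]) = {m0, m1, m2, m4, m6}
m7 ∉ Sat(A[(send | idle) U EF idle]) = {m0, m1, m2, m4, m6}, so the formula does not hold at m7.

No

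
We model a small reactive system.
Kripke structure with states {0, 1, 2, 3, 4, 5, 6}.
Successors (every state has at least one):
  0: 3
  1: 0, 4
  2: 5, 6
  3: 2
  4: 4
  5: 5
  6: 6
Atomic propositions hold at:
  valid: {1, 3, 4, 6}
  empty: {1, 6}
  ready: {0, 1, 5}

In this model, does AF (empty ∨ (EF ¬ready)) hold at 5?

Sat(¬ready) = {2, 3, 4, 6}
EF ¬ready: least fixpoint, start Z0 = {2, 3, 4, 6}, add states with some successor in Z. Z1 = {0, 1, 2, 3, 4, 6}; fixed.
Sat(EF ¬ready) = {0, 1, 2, 3, 4, 6}
Sat(empty ∨ (EF ¬ready)) = {0, 1, 2, 3, 4, 6}
AF (empty ∨ (EF ¬ready)): least fixpoint, start Z0 = {0, 1, 2, 3, 4, 6}, add states with every successor in Z. Already a fixed point.
Sat(AF (empty ∨ (EF ¬ready))) = {0, 1, 2, 3, 4, 6}
5 ∉ Sat(AF (empty ∨ (EF ¬ready))) = {0, 1, 2, 3, 4, 6}, so the formula does not hold at 5.

No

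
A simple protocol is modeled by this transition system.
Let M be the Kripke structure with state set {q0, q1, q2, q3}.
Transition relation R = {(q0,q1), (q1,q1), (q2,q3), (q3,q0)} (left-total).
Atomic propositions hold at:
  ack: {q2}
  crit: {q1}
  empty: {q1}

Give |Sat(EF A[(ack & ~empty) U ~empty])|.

3

Sat(~empty) = {q0, q2, q3}
Sat(ack & ~empty) = {q2}
A[(ack & ~empty) U ~empty]: least fixpoint, start Z0 = Sat(~empty) = {q0, q2, q3}, add states in Sat(ack & ~empty) with every successor in Z. Already a fixed point.
Sat(A[(ack & ~empty) U ~empty]) = {q0, q2, q3}
EF A[(ack & ~empty) U ~empty]: least fixpoint, start Z0 = {q0, q2, q3}, add states with some successor in Z. Already a fixed point.
Sat(EF A[(ack & ~empty) U ~empty]) = {q0, q2, q3}
|Sat(EF A[(ack & ~empty) U ~empty])| = |{q0, q2, q3}| = 3.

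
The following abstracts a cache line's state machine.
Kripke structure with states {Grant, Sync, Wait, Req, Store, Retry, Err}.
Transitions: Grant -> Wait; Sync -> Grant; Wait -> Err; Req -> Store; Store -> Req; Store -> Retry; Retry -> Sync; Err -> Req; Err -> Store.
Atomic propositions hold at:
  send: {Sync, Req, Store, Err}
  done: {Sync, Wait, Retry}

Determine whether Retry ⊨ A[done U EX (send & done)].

Yes

Sat(send & done) = {Sync}
Sat(EX (send & done)) = {s : some successor in {Sync}} = {Retry}
A[done U EX (send & done)]: least fixpoint, start Z0 = Sat(EX (send & done)) = {Retry}, add states in Sat(done) with every successor in Z. Already a fixed point.
Sat(A[done U EX (send & done)]) = {Retry}
Retry ∈ Sat(A[done U EX (send & done)]) = {Retry}, so the formula holds at Retry.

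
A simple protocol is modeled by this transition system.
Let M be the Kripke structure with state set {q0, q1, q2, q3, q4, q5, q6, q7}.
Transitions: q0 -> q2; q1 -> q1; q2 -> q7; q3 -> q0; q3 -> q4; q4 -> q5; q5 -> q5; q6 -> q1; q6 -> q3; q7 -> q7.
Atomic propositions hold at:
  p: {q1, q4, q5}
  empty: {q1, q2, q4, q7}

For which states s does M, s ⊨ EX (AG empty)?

{q0, q1, q2, q6, q7}

AG empty: greatest fixpoint, start Z0 = {q1, q2, q4, q7}, keep only states in Sat with every successor in Z. Z1 = {q1, q2, q7}; fixed.
Sat(AG empty) = {q1, q2, q7}
Sat(EX (AG empty)) = {s : some successor in {q1, q2, q7}} = {q0, q1, q2, q6, q7}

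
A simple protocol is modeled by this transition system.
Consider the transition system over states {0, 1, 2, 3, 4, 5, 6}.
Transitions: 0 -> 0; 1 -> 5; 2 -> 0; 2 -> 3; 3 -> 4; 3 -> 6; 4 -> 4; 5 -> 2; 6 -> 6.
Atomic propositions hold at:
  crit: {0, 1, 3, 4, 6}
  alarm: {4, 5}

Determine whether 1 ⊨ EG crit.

EG crit: greatest fixpoint, start Z0 = {0, 1, 3, 4, 6}, keep only states in Sat with some successor in Z. Z1 = {0, 3, 4, 6}; fixed.
Sat(EG crit) = {0, 3, 4, 6}
1 ∉ Sat(EG crit) = {0, 3, 4, 6}, so the formula does not hold at 1.

No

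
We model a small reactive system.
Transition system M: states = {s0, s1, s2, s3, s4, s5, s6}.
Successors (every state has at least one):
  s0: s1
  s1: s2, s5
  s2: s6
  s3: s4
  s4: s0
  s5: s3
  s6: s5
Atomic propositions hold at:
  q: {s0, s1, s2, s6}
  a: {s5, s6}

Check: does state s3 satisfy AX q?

Sat(AX q) = {s : every successor in {s0, s1, s2, s6}} = {s0, s2, s4}
s3 ∉ Sat(AX q) = {s0, s2, s4}, so the formula does not hold at s3.

No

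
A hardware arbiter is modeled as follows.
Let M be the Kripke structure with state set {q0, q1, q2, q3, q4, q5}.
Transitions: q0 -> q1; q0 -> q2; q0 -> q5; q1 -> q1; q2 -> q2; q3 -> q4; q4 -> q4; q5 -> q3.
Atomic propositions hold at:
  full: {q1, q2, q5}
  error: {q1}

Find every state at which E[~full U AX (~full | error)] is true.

{q0, q1, q3, q4, q5}

Sat(~full) = {q0, q3, q4}
Sat(~full | error) = {q0, q1, q3, q4}
Sat(AX (~full | error)) = {s : every successor in {q0, q1, q3, q4}} = {q1, q3, q4, q5}
E[~full U AX (~full | error)]: least fixpoint, start Z0 = Sat(AX (~full | error)) = {q1, q3, q4, q5}, add states in Sat(~full) with some successor in Z. Z1 = {q0, q1, q3, q4, q5}; fixed.
Sat(E[~full U AX (~full | error)]) = {q0, q1, q3, q4, q5}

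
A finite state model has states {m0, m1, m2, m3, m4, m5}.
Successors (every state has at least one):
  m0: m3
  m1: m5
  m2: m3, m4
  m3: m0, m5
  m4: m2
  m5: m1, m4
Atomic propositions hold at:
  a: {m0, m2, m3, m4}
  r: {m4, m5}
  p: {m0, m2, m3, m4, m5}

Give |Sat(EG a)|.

EG a: greatest fixpoint, start Z0 = {m0, m2, m3, m4}, keep only states in Sat with some successor in Z. Already a fixed point.
Sat(EG a) = {m0, m2, m3, m4}
|Sat(EG a)| = |{m0, m2, m3, m4}| = 4.

4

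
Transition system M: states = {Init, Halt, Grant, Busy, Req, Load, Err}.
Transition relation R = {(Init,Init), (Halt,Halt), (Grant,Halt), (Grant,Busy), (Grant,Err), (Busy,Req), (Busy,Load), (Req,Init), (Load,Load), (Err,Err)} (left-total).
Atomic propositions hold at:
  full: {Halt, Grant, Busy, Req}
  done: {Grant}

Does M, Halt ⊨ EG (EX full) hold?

Yes

Sat(EX full) = {s : some successor in {Halt, Grant, Busy, Req}} = {Halt, Grant, Busy}
EG (EX full): greatest fixpoint, start Z0 = {Halt, Grant, Busy}, keep only states in Sat with some successor in Z. Z1 = {Halt, Grant}; fixed.
Sat(EG (EX full)) = {Halt, Grant}
Halt ∈ Sat(EG (EX full)) = {Halt, Grant}, so the formula holds at Halt.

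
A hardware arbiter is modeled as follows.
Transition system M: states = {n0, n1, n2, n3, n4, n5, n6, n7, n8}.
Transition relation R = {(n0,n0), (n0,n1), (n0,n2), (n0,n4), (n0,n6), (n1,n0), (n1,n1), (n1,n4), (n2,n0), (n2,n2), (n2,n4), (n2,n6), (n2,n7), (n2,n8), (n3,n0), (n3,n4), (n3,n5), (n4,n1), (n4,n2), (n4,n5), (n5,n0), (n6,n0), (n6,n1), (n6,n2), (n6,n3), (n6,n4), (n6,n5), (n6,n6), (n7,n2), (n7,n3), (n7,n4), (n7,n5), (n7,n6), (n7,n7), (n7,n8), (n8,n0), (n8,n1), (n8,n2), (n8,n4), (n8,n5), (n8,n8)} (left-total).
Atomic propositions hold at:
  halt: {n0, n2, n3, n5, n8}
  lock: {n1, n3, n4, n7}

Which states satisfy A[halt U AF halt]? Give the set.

AF halt: least fixpoint, start Z0 = {n0, n2, n3, n5, n8}, add states with every successor in Z. Already a fixed point.
Sat(AF halt) = {n0, n2, n3, n5, n8}
A[halt U AF halt]: least fixpoint, start Z0 = Sat(AF halt) = {n0, n2, n3, n5, n8}, add states in Sat(halt) with every successor in Z. Already a fixed point.
Sat(A[halt U AF halt]) = {n0, n2, n3, n5, n8}

{n0, n2, n3, n5, n8}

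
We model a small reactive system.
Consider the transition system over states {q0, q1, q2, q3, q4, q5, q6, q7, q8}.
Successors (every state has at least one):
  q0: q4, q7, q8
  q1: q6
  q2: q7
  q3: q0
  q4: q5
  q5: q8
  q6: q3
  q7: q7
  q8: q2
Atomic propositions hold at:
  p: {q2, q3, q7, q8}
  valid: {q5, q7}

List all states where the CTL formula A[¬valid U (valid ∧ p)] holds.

{q2, q7, q8}

Sat(¬valid) = {q0, q1, q2, q3, q4, q6, q8}
Sat(valid ∧ p) = {q7}
A[¬valid U (valid ∧ p)]: least fixpoint, start Z0 = Sat((valid ∧ p)) = {q7}, add states in Sat(¬valid) with every successor in Z. Z1 = {q2, q7}; Z2 = {q2, q7, q8}; fixed.
Sat(A[¬valid U (valid ∧ p)]) = {q2, q7, q8}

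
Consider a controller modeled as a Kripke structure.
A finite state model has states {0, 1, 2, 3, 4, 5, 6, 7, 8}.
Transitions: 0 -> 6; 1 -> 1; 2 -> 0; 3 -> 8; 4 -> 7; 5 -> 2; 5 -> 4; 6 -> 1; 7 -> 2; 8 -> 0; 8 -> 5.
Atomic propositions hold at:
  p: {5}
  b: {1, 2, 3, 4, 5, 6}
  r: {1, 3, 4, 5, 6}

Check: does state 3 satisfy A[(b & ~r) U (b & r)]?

Sat(~r) = {0, 2, 7, 8}
Sat(b & ~r) = {2}
Sat(b & r) = {1, 3, 4, 5, 6}
A[(b & ~r) U (b & r)]: least fixpoint, start Z0 = Sat((b & r)) = {1, 3, 4, 5, 6}, add states in Sat(b & ~r) with every successor in Z. Already a fixed point.
Sat(A[(b & ~r) U (b & r)]) = {1, 3, 4, 5, 6}
3 ∈ Sat(A[(b & ~r) U (b & r)]) = {1, 3, 4, 5, 6}, so the formula holds at 3.

Yes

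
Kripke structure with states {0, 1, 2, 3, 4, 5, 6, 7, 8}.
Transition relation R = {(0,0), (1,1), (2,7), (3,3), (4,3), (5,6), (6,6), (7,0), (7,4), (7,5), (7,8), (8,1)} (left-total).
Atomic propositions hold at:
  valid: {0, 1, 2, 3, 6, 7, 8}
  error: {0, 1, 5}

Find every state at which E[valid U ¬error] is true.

{2, 3, 4, 6, 7, 8}

Sat(¬error) = {2, 3, 4, 6, 7, 8}
E[valid U ¬error]: least fixpoint, start Z0 = Sat(¬error) = {2, 3, 4, 6, 7, 8}, add states in Sat(valid) with some successor in Z. Already a fixed point.
Sat(E[valid U ¬error]) = {2, 3, 4, 6, 7, 8}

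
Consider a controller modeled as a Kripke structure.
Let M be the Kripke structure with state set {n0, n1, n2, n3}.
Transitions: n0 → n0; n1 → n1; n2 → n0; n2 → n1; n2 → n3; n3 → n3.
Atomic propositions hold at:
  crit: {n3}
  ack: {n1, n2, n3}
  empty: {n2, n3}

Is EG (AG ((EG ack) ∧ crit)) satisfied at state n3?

Yes

EG ack: greatest fixpoint, start Z0 = {n1, n2, n3}, keep only states in Sat with some successor in Z. Already a fixed point.
Sat(EG ack) = {n1, n2, n3}
Sat((EG ack) ∧ crit) = {n3}
AG ((EG ack) ∧ crit): greatest fixpoint, start Z0 = {n3}, keep only states in Sat with every successor in Z. Already a fixed point.
Sat(AG ((EG ack) ∧ crit)) = {n3}
EG (AG ((EG ack) ∧ crit)): greatest fixpoint, start Z0 = {n3}, keep only states in Sat with some successor in Z. Already a fixed point.
Sat(EG (AG ((EG ack) ∧ crit))) = {n3}
n3 ∈ Sat(EG (AG ((EG ack) ∧ crit))) = {n3}, so the formula holds at n3.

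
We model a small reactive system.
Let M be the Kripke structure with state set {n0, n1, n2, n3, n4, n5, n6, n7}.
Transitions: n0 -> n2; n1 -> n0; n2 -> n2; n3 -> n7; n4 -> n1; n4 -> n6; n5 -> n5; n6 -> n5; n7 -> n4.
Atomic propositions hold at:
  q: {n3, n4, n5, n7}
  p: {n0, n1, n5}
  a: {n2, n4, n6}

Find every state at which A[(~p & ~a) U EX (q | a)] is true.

{n0, n2, n3, n4, n5, n6, n7}

Sat(~p) = {n2, n3, n4, n6, n7}
Sat(~a) = {n0, n1, n3, n5, n7}
Sat(~p & ~a) = {n3, n7}
Sat(q | a) = {n2, n3, n4, n5, n6, n7}
Sat(EX (q | a)) = {s : some successor in {n2, n3, n4, n5, n6, n7}} = {n0, n2, n3, n4, n5, n6, n7}
A[(~p & ~a) U EX (q | a)]: least fixpoint, start Z0 = Sat(EX (q | a)) = {n0, n2, n3, n4, n5, n6, n7}, add states in Sat(~p & ~a) with every successor in Z. Already a fixed point.
Sat(A[(~p & ~a) U EX (q | a)]) = {n0, n2, n3, n4, n5, n6, n7}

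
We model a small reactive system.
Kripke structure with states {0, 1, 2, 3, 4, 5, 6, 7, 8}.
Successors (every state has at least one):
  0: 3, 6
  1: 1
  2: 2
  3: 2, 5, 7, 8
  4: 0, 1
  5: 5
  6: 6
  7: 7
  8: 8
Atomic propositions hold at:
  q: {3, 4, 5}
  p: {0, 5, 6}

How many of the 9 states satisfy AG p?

2

AG p: greatest fixpoint, start Z0 = {0, 5, 6}, keep only states in Sat with every successor in Z. Z1 = {5, 6}; fixed.
Sat(AG p) = {5, 6}
|Sat(AG p)| = |{5, 6}| = 2.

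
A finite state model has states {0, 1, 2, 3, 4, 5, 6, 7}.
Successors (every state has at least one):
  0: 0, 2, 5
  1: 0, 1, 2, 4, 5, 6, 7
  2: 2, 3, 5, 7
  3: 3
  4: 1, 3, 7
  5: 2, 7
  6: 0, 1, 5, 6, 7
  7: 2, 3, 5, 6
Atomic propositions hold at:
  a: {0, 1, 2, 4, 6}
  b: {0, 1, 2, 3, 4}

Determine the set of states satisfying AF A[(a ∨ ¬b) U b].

Sat(¬b) = {5, 6, 7}
Sat(a ∨ ¬b) = {0, 1, 2, 4, 5, 6, 7}
A[(a ∨ ¬b) U b]: least fixpoint, start Z0 = Sat(b) = {0, 1, 2, 3, 4}, add states in Sat(a ∨ ¬b) with every successor in Z. Already a fixed point.
Sat(A[(a ∨ ¬b) U b]) = {0, 1, 2, 3, 4}
AF A[(a ∨ ¬b) U b]: least fixpoint, start Z0 = {0, 1, 2, 3, 4}, add states with every successor in Z. Already a fixed point.
Sat(AF A[(a ∨ ¬b) U b]) = {0, 1, 2, 3, 4}

{0, 1, 2, 3, 4}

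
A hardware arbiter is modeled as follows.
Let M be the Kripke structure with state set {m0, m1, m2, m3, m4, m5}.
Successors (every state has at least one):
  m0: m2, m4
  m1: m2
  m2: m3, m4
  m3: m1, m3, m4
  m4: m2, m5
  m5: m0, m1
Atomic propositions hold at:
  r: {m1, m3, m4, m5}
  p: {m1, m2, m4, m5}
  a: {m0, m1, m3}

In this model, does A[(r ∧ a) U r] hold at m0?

Sat(r ∧ a) = {m1, m3}
A[(r ∧ a) U r]: least fixpoint, start Z0 = Sat(r) = {m1, m3, m4, m5}, add states in Sat(r ∧ a) with every successor in Z. Already a fixed point.
Sat(A[(r ∧ a) U r]) = {m1, m3, m4, m5}
m0 ∉ Sat(A[(r ∧ a) U r]) = {m1, m3, m4, m5}, so the formula does not hold at m0.

No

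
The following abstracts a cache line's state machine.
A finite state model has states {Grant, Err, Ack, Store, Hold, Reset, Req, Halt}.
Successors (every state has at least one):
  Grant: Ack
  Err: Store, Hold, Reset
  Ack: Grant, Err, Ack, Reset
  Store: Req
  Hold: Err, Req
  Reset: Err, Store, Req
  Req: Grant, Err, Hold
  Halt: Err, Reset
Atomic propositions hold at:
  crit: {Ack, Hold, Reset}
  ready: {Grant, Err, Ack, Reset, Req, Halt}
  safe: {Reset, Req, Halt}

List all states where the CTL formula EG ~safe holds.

Sat(~safe) = {Grant, Err, Ack, Store, Hold}
EG ~safe: greatest fixpoint, start Z0 = {Grant, Err, Ack, Store, Hold}, keep only states in Sat with some successor in Z. Z1 = {Grant, Err, Ack, Hold}; fixed.
Sat(EG ~safe) = {Grant, Err, Ack, Hold}

{Grant, Err, Ack, Hold}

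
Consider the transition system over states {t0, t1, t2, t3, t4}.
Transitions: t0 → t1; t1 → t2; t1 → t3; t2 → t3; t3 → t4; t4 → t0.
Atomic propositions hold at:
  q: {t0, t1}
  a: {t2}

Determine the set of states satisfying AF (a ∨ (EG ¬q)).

{t2}

Sat(¬q) = {t2, t3, t4}
EG ¬q: greatest fixpoint, start Z0 = {t2, t3, t4}, keep only states in Sat with some successor in Z. Z1 = {t2, t3}; Z2 = {t2}; Z3 = ∅; fixed.
Sat(EG ¬q) = ∅
Sat(a ∨ (EG ¬q)) = {t2}
AF (a ∨ (EG ¬q)): least fixpoint, start Z0 = {t2}, add states with every successor in Z. Already a fixed point.
Sat(AF (a ∨ (EG ¬q))) = {t2}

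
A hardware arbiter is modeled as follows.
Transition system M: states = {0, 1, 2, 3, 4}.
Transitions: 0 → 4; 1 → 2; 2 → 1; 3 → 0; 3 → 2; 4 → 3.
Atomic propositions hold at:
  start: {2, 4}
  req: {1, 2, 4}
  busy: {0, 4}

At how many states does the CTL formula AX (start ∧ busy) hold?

1

Sat(start ∧ busy) = {4}
Sat(AX (start ∧ busy)) = {s : every successor in {4}} = {0}
|Sat(AX (start ∧ busy))| = |{0}| = 1.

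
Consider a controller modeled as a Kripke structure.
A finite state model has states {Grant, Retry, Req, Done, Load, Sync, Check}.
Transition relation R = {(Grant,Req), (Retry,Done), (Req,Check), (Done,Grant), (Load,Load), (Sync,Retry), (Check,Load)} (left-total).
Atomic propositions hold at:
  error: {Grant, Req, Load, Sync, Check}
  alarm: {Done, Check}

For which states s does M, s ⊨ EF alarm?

EF alarm: least fixpoint, start Z0 = {Done, Check}, add states with some successor in Z. Z1 = {Retry, Req, Done, Check}; Z2 = {Grant, Retry, Req, Done, Sync, Check}; fixed.
Sat(EF alarm) = {Grant, Retry, Req, Done, Sync, Check}

{Grant, Retry, Req, Done, Sync, Check}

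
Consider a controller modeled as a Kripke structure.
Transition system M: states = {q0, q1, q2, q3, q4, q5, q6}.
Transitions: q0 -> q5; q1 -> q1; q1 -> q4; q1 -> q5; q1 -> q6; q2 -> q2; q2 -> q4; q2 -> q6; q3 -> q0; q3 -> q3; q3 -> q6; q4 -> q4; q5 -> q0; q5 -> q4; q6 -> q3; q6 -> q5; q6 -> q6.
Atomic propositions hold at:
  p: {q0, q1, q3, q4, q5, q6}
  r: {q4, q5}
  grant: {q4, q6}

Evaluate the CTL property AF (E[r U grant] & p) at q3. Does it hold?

No

E[r U grant]: least fixpoint, start Z0 = Sat(grant) = {q4, q6}, add states in Sat(r) with some successor in Z. Z1 = {q4, q5, q6}; fixed.
Sat(E[r U grant]) = {q4, q5, q6}
Sat(E[r U grant] & p) = {q4, q5, q6}
AF (E[r U grant] & p): least fixpoint, start Z0 = {q4, q5, q6}, add states with every successor in Z. Z1 = {q0, q4, q5, q6}; fixed.
Sat(AF (E[r U grant] & p)) = {q0, q4, q5, q6}
q3 ∉ Sat(AF (E[r U grant] & p)) = {q0, q4, q5, q6}, so the formula does not hold at q3.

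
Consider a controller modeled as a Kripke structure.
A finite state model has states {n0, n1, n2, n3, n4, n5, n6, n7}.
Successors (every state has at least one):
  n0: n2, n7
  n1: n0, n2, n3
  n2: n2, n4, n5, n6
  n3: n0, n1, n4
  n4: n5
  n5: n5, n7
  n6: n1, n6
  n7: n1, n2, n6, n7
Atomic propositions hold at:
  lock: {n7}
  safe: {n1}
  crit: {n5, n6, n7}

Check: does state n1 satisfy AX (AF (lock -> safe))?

Yes

Sat(lock -> safe) = {n0, n1, n2, n3, n4, n5, n6}
AF (lock -> safe): least fixpoint, start Z0 = {n0, n1, n2, n3, n4, n5, n6}, add states with every successor in Z. Already a fixed point.
Sat(AF (lock -> safe)) = {n0, n1, n2, n3, n4, n5, n6}
Sat(AX (AF (lock -> safe))) = {s : every successor in {n0, n1, n2, n3, n4, n5, n6}} = {n1, n2, n3, n4, n6}
n1 ∈ Sat(AX (AF (lock -> safe))) = {n1, n2, n3, n4, n6}, so the formula holds at n1.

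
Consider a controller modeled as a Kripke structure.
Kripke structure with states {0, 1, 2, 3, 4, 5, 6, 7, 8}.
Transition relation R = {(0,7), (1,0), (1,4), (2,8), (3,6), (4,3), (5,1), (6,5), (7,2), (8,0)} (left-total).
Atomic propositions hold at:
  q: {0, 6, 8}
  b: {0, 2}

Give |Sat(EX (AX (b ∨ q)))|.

Sat(b ∨ q) = {0, 2, 6, 8}
Sat(AX (b ∨ q)) = {s : every successor in {0, 2, 6, 8}} = {2, 3, 7, 8}
Sat(EX (AX (b ∨ q))) = {s : some successor in {2, 3, 7, 8}} = {0, 2, 4, 7}
|Sat(EX (AX (b ∨ q)))| = |{0, 2, 4, 7}| = 4.

4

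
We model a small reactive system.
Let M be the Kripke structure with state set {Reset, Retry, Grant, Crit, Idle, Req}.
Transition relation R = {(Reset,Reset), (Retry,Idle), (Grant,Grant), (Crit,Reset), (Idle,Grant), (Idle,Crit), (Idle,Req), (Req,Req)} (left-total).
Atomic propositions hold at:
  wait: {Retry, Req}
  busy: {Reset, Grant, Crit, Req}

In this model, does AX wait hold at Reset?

Sat(AX wait) = {s : every successor in {Retry, Req}} = {Req}
Reset ∉ Sat(AX wait) = {Req}, so the formula does not hold at Reset.

No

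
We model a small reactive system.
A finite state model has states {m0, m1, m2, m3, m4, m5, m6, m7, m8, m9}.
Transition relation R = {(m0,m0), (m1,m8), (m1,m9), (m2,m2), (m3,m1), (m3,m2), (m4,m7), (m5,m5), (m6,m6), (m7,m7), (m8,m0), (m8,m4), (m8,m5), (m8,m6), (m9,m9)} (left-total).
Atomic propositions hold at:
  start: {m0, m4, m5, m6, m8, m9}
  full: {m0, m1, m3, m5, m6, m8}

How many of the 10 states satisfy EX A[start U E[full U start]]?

E[full U start]: least fixpoint, start Z0 = Sat(start) = {m0, m4, m5, m6, m8, m9}, add states in Sat(full) with some successor in Z. Z1 = {m0, m1, m4, m5, m6, m8, m9}; Z2 = {m0, m1, m3, m4, m5, m6, m8, m9}; fixed.
Sat(E[full U start]) = {m0, m1, m3, m4, m5, m6, m8, m9}
A[start U E[full U start]]: least fixpoint, start Z0 = Sat(E[full U start]) = {m0, m1, m3, m4, m5, m6, m8, m9}, add states in Sat(start) with every successor in Z. Already a fixed point.
Sat(A[start U E[full U start]]) = {m0, m1, m3, m4, m5, m6, m8, m9}
Sat(EX A[start U E[full U start]]) = {s : some successor in {m0, m1, m3, m4, m5, m6, m8, m9}} = {m0, m1, m3, m5, m6, m8, m9}
|Sat(EX A[start U E[full U start]])| = |{m0, m1, m3, m5, m6, m8, m9}| = 7.

7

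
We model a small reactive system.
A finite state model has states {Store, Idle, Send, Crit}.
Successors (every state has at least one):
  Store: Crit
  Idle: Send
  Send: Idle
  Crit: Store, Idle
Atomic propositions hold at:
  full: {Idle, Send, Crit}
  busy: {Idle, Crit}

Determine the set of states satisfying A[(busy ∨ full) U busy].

{Idle, Send, Crit}

Sat(busy ∨ full) = {Idle, Send, Crit}
A[(busy ∨ full) U busy]: least fixpoint, start Z0 = Sat(busy) = {Idle, Crit}, add states in Sat(busy ∨ full) with every successor in Z. Z1 = {Idle, Send, Crit}; fixed.
Sat(A[(busy ∨ full) U busy]) = {Idle, Send, Crit}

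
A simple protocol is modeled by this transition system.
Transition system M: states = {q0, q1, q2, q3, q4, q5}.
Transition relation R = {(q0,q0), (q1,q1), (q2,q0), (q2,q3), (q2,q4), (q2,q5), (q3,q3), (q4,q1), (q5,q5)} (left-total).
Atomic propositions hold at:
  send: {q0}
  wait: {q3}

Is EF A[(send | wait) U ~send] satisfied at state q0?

Sat(send | wait) = {q0, q3}
Sat(~send) = {q1, q2, q3, q4, q5}
A[(send | wait) U ~send]: least fixpoint, start Z0 = Sat(~send) = {q1, q2, q3, q4, q5}, add states in Sat(send | wait) with every successor in Z. Already a fixed point.
Sat(A[(send | wait) U ~send]) = {q1, q2, q3, q4, q5}
EF A[(send | wait) U ~send]: least fixpoint, start Z0 = {q1, q2, q3, q4, q5}, add states with some successor in Z. Already a fixed point.
Sat(EF A[(send | wait) U ~send]) = {q1, q2, q3, q4, q5}
q0 ∉ Sat(EF A[(send | wait) U ~send]) = {q1, q2, q3, q4, q5}, so the formula does not hold at q0.

No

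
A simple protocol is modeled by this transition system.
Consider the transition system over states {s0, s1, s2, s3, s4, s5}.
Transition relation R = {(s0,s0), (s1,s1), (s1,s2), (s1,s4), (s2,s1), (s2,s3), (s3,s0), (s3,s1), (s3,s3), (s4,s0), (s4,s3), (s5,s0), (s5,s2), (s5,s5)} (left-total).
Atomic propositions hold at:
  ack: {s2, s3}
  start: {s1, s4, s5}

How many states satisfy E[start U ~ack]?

4

Sat(~ack) = {s0, s1, s4, s5}
E[start U ~ack]: least fixpoint, start Z0 = Sat(~ack) = {s0, s1, s4, s5}, add states in Sat(start) with some successor in Z. Already a fixed point.
Sat(E[start U ~ack]) = {s0, s1, s4, s5}
|Sat(E[start U ~ack])| = |{s0, s1, s4, s5}| = 4.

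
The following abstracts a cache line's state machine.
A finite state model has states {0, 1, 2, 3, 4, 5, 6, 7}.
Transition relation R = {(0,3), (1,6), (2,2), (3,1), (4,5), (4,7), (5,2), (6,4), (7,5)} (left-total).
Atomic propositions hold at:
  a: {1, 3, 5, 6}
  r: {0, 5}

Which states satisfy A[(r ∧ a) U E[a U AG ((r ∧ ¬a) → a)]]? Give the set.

Sat(r ∧ a) = {5}
Sat(¬a) = {0, 2, 4, 7}
Sat(r ∧ ¬a) = {0}
Sat((r ∧ ¬a) → a) = {1, 2, 3, 4, 5, 6, 7}
AG ((r ∧ ¬a) → a): greatest fixpoint, start Z0 = {1, 2, 3, 4, 5, 6, 7}, keep only states in Sat with every successor in Z. Already a fixed point.
Sat(AG ((r ∧ ¬a) → a)) = {1, 2, 3, 4, 5, 6, 7}
E[a U AG ((r ∧ ¬a) → a)]: least fixpoint, start Z0 = Sat(AG ((r ∧ ¬a) → a)) = {1, 2, 3, 4, 5, 6, 7}, add states in Sat(a) with some successor in Z. Already a fixed point.
Sat(E[a U AG ((r ∧ ¬a) → a)]) = {1, 2, 3, 4, 5, 6, 7}
A[(r ∧ a) U E[a U AG ((r ∧ ¬a) → a)]]: least fixpoint, start Z0 = Sat(E[a U AG ((r ∧ ¬a) → a)]) = {1, 2, 3, 4, 5, 6, 7}, add states in Sat(r ∧ a) with every successor in Z. Already a fixed point.
Sat(A[(r ∧ a) U E[a U AG ((r ∧ ¬a) → a)]]) = {1, 2, 3, 4, 5, 6, 7}

{1, 2, 3, 4, 5, 6, 7}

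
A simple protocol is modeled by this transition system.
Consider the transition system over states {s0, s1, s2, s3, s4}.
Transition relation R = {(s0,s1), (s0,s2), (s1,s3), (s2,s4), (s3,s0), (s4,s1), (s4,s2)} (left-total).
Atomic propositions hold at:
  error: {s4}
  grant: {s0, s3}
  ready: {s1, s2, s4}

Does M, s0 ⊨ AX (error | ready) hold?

Yes

Sat(error | ready) = {s1, s2, s4}
Sat(AX (error | ready)) = {s : every successor in {s1, s2, s4}} = {s0, s2, s4}
s0 ∈ Sat(AX (error | ready)) = {s0, s2, s4}, so the formula holds at s0.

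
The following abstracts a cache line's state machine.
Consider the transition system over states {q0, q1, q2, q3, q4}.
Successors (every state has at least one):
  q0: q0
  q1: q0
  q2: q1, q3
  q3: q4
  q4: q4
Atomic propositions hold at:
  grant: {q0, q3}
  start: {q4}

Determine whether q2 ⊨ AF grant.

AF grant: least fixpoint, start Z0 = {q0, q3}, add states with every successor in Z. Z1 = {q0, q1, q3}; Z2 = {q0, q1, q2, q3}; fixed.
Sat(AF grant) = {q0, q1, q2, q3}
q2 ∈ Sat(AF grant) = {q0, q1, q2, q3}, so the formula holds at q2.

Yes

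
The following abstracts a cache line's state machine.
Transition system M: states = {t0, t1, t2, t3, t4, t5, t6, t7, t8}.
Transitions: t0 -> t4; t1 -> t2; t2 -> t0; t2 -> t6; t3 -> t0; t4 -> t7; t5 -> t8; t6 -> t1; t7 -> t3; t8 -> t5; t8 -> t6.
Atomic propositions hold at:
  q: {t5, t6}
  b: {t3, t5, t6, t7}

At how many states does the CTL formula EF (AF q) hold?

5

AF q: least fixpoint, start Z0 = {t5, t6}, add states with every successor in Z. Z1 = {t5, t6, t8}; fixed.
Sat(AF q) = {t5, t6, t8}
EF (AF q): least fixpoint, start Z0 = {t5, t6, t8}, add states with some successor in Z. Z1 = {t2, t5, t6, t8}; Z2 = {t1, t2, t5, t6, t8}; fixed.
Sat(EF (AF q)) = {t1, t2, t5, t6, t8}
|Sat(EF (AF q))| = |{t1, t2, t5, t6, t8}| = 5.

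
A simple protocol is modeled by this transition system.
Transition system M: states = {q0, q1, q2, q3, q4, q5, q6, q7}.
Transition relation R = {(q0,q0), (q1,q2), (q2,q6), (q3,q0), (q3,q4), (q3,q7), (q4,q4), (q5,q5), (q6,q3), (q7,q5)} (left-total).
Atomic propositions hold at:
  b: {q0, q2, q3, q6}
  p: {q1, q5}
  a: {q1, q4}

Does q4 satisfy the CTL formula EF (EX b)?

Sat(EX b) = {s : some successor in {q0, q2, q3, q6}} = {q0, q1, q2, q3, q6}
EF (EX b): least fixpoint, start Z0 = {q0, q1, q2, q3, q6}, add states with some successor in Z. Already a fixed point.
Sat(EF (EX b)) = {q0, q1, q2, q3, q6}
q4 ∉ Sat(EF (EX b)) = {q0, q1, q2, q3, q6}, so the formula does not hold at q4.

No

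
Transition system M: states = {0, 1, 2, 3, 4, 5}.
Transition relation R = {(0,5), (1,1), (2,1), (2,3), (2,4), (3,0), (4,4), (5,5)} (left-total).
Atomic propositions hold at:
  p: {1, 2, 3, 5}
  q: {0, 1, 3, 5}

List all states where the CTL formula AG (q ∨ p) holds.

{0, 1, 3, 5}

Sat(q ∨ p) = {0, 1, 2, 3, 5}
AG (q ∨ p): greatest fixpoint, start Z0 = {0, 1, 2, 3, 5}, keep only states in Sat with every successor in Z. Z1 = {0, 1, 3, 5}; fixed.
Sat(AG (q ∨ p)) = {0, 1, 3, 5}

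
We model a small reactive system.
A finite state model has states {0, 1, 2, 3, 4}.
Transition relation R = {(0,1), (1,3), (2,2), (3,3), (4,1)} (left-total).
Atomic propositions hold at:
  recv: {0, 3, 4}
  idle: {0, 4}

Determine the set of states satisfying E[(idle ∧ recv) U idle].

{0, 4}

Sat(idle ∧ recv) = {0, 4}
E[(idle ∧ recv) U idle]: least fixpoint, start Z0 = Sat(idle) = {0, 4}, add states in Sat(idle ∧ recv) with some successor in Z. Already a fixed point.
Sat(E[(idle ∧ recv) U idle]) = {0, 4}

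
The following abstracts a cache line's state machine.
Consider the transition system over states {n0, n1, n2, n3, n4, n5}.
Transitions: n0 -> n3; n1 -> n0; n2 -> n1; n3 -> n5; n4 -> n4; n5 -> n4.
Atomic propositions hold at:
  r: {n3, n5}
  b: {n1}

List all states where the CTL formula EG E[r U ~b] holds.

Sat(~b) = {n0, n2, n3, n4, n5}
E[r U ~b]: least fixpoint, start Z0 = Sat(~b) = {n0, n2, n3, n4, n5}, add states in Sat(r) with some successor in Z. Already a fixed point.
Sat(E[r U ~b]) = {n0, n2, n3, n4, n5}
EG E[r U ~b]: greatest fixpoint, start Z0 = {n0, n2, n3, n4, n5}, keep only states in Sat with some successor in Z. Z1 = {n0, n3, n4, n5}; fixed.
Sat(EG E[r U ~b]) = {n0, n3, n4, n5}

{n0, n3, n4, n5}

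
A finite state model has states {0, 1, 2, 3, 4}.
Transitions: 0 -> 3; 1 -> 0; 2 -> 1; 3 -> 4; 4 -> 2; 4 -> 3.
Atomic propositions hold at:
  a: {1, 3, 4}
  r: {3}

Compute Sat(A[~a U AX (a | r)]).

Sat(~a) = {0, 2}
Sat(a | r) = {1, 3, 4}
Sat(AX (a | r)) = {s : every successor in {1, 3, 4}} = {0, 2, 3}
A[~a U AX (a | r)]: least fixpoint, start Z0 = Sat(AX (a | r)) = {0, 2, 3}, add states in Sat(~a) with every successor in Z. Already a fixed point.
Sat(A[~a U AX (a | r)]) = {0, 2, 3}

{0, 2, 3}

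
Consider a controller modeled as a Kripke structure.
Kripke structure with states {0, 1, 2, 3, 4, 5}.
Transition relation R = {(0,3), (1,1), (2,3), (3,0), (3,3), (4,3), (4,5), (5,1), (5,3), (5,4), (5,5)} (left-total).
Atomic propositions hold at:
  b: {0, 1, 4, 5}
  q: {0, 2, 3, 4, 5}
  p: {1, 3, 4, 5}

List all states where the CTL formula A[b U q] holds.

A[b U q]: least fixpoint, start Z0 = Sat(q) = {0, 2, 3, 4, 5}, add states in Sat(b) with every successor in Z. Already a fixed point.
Sat(A[b U q]) = {0, 2, 3, 4, 5}

{0, 2, 3, 4, 5}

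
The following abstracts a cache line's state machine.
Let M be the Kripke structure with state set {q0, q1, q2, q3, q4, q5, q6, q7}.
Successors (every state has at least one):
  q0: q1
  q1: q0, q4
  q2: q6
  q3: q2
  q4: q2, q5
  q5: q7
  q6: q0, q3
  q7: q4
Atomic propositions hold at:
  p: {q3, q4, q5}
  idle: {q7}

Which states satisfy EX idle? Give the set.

{q5}

Sat(EX idle) = {s : some successor in {q7}} = {q5}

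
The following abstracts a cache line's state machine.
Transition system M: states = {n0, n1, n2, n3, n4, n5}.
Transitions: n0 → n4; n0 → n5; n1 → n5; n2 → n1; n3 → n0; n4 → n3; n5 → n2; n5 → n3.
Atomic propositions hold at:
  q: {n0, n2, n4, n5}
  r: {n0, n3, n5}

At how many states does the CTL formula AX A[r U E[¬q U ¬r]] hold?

Sat(¬q) = {n1, n3}
Sat(¬r) = {n1, n2, n4}
E[¬q U ¬r]: least fixpoint, start Z0 = Sat(¬r) = {n1, n2, n4}, add states in Sat(¬q) with some successor in Z. Already a fixed point.
Sat(E[¬q U ¬r]) = {n1, n2, n4}
A[r U E[¬q U ¬r]]: least fixpoint, start Z0 = Sat(E[¬q U ¬r]) = {n1, n2, n4}, add states in Sat(r) with every successor in Z. Already a fixed point.
Sat(A[r U E[¬q U ¬r]]) = {n1, n2, n4}
Sat(AX A[r U E[¬q U ¬r]]) = {s : every successor in {n1, n2, n4}} = {n2}
|Sat(AX A[r U E[¬q U ¬r]])| = |{n2}| = 1.

1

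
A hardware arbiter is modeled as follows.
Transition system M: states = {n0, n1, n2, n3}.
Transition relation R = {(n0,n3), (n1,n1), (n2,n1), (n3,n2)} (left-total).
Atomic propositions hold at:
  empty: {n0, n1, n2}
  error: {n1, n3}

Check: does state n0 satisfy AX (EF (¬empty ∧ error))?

Yes

Sat(¬empty) = {n3}
Sat(¬empty ∧ error) = {n3}
EF (¬empty ∧ error): least fixpoint, start Z0 = {n3}, add states with some successor in Z. Z1 = {n0, n3}; fixed.
Sat(EF (¬empty ∧ error)) = {n0, n3}
Sat(AX (EF (¬empty ∧ error))) = {s : every successor in {n0, n3}} = {n0}
n0 ∈ Sat(AX (EF (¬empty ∧ error))) = {n0}, so the formula holds at n0.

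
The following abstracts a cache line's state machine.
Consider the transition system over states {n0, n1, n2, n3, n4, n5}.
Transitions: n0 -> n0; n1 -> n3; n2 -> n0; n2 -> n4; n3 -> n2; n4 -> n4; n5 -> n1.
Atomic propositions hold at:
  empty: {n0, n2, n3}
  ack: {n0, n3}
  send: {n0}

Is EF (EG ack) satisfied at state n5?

Yes

EG ack: greatest fixpoint, start Z0 = {n0, n3}, keep only states in Sat with some successor in Z. Z1 = {n0}; fixed.
Sat(EG ack) = {n0}
EF (EG ack): least fixpoint, start Z0 = {n0}, add states with some successor in Z. Z1 = {n0, n2}; Z2 = {n0, n2, n3}; Z3 = {n0, n1, n2, n3}; Z4 = {n0, n1, n2, n3, n5}; fixed.
Sat(EF (EG ack)) = {n0, n1, n2, n3, n5}
n5 ∈ Sat(EF (EG ack)) = {n0, n1, n2, n3, n5}, so the formula holds at n5.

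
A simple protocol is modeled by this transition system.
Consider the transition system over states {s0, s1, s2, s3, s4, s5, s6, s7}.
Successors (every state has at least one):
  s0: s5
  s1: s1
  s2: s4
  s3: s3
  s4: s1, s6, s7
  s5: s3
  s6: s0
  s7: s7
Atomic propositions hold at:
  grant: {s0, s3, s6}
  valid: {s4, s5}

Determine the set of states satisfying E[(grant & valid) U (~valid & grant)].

{s0, s3, s6}

Sat(grant & valid) = ∅
Sat(~valid) = {s0, s1, s2, s3, s6, s7}
Sat(~valid & grant) = {s0, s3, s6}
E[(grant & valid) U (~valid & grant)]: least fixpoint, start Z0 = Sat((~valid & grant)) = {s0, s3, s6}, add states in Sat(grant & valid) with some successor in Z. Already a fixed point.
Sat(E[(grant & valid) U (~valid & grant)]) = {s0, s3, s6}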